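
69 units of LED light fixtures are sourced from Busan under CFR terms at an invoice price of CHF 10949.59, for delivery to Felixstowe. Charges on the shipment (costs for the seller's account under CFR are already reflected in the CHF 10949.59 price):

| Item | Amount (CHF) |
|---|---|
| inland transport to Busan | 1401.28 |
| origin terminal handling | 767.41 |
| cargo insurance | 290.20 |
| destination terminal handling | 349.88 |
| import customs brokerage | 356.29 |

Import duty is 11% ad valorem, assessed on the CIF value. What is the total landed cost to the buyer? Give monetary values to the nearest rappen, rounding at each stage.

Total landed cost: CHF 13182.34

CFR: the seller pays costs through ocean freight to the destination port, but not insurance.
Already in the invoice (seller's account under CFR): inland to port, origin terminal — exclude.
CIF value = CFR price + insurance = 10949.59 + 290.20 = 11239.79
Import duty = 11239.79 × 11% = 1236.38
Buyer bears: insurance 290.20 + destination terminal 349.88 + brokerage 356.29 + duty 1236.38 = 2232.75
Landed cost = invoice 10949.59 + 2232.75 = 13182.34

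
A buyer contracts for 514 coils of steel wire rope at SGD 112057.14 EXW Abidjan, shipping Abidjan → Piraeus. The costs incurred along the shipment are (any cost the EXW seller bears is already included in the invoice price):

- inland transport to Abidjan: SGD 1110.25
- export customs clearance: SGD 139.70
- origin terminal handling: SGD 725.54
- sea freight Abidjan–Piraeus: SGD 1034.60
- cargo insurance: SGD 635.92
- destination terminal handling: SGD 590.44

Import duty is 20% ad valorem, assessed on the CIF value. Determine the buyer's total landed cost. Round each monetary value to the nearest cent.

Total landed cost: SGD 139434.22

EXW: the seller makes goods available at their premises; the buyer bears all onward costs.
CIF value = EXW price + inland to port + export clearance + origin terminal + freight + insurance = 112057.14 + 1110.25 + 139.70 + 725.54 + 1034.60 + 635.92 = 115703.15
Import duty = 115703.15 × 20% = 23140.63
Buyer bears: inland to port 1110.25 + export clearance 139.70 + origin terminal 725.54 + freight 1034.60 + insurance 635.92 + destination terminal 590.44 + duty 23140.63 = 27377.08
Landed cost = invoice 112057.14 + 27377.08 = 139434.22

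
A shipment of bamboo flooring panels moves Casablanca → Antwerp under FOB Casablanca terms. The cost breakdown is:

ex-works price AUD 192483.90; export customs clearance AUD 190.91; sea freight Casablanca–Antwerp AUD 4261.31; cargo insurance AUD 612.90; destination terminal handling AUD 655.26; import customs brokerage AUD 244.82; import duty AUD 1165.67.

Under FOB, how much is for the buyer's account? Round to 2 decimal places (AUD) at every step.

FOB: the seller bears costs until goods are on board at the origin port; the buyer bears freight, insurance and all costs thereafter.
Seller's account: goods 192483.90 + export clearance 190.91 = 192674.81
Buyer's account: freight 4261.31 + insurance 612.90 + destination terminal 655.26 + brokerage 244.82 + duty 1165.67 = 6939.96

Buyer's account: AUD 6939.96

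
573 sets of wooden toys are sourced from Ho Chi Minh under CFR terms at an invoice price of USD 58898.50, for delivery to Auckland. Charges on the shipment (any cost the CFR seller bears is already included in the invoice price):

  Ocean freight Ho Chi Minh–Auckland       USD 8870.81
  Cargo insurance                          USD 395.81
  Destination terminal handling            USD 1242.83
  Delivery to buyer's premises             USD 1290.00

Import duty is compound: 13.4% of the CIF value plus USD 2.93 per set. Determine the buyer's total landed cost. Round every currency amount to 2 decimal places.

Total landed cost: USD 71451.47

CFR: the seller pays costs through ocean freight to the destination port, but not insurance.
Already in the invoice (seller's account under CFR): freight — exclude.
CIF value = CFR price + insurance = 58898.50 + 395.81 = 59294.31
Ad valorem component: 59294.31 × 13.4% = 7945.44
Specific component: 573 × 2.93 = 1678.89
Import duty = 7945.44 + 1678.89 = 9624.33
Buyer bears: insurance 395.81 + destination terminal 1242.83 + delivery 1290.00 + duty 9624.33 = 12552.97
Landed cost = invoice 58898.50 + 12552.97 = 71451.47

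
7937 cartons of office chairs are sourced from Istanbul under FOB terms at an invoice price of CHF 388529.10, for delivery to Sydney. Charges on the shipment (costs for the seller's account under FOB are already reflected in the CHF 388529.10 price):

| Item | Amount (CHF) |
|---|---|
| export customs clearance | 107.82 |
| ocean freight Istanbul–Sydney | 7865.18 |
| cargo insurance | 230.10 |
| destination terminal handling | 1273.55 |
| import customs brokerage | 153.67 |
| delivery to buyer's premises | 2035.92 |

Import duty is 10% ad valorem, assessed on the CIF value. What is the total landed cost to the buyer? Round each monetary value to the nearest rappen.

Total landed cost: CHF 439749.96

FOB: the seller bears costs until goods are on board at the origin port; the buyer bears freight, insurance and all costs thereafter.
Already in the invoice (seller's account under FOB): export clearance — exclude.
CIF value = FOB price + freight + insurance = 388529.10 + 7865.18 + 230.10 = 396624.38
Import duty = 396624.38 × 10% = 39662.44
Buyer bears: freight 7865.18 + insurance 230.10 + destination terminal 1273.55 + brokerage 153.67 + delivery 2035.92 + duty 39662.44 = 51220.86
Landed cost = invoice 388529.10 + 51220.86 = 439749.96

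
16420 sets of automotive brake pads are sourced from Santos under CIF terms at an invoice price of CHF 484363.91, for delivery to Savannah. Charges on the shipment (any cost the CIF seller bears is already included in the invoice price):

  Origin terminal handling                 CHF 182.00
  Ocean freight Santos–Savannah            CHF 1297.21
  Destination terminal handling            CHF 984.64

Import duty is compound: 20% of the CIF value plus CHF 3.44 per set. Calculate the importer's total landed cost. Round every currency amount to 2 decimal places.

Total landed cost: CHF 638706.13

CIF: the seller pays costs through ocean freight and marine insurance to the destination port.
Already in the invoice (seller's account under CIF): origin terminal, freight — exclude.
The CIF price already equals the CIF value: 484363.91
Ad valorem component: 484363.91 × 20% = 96872.78
Specific component: 16420 × 3.44 = 56484.80
Import duty = 96872.78 + 56484.80 = 153357.58
Buyer bears: destination terminal 984.64 + duty 153357.58 = 154342.22
Landed cost = invoice 484363.91 + 154342.22 = 638706.13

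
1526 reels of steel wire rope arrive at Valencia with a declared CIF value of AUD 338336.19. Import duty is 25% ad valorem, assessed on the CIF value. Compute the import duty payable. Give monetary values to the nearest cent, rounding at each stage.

Import duty = 338336.19 × 25% = 84584.05

Import duty: AUD 84584.05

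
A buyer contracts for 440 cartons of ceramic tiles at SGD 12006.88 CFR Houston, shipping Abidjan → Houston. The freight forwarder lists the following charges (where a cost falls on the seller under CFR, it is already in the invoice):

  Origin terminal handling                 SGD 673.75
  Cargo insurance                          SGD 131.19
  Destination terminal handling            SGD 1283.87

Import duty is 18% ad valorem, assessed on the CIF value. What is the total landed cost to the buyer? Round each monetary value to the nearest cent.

CFR: the seller pays costs through ocean freight to the destination port, but not insurance.
Already in the invoice (seller's account under CFR): origin terminal — exclude.
CIF value = CFR price + insurance = 12006.88 + 131.19 = 12138.07
Import duty = 12138.07 × 18% = 2184.85
Buyer bears: insurance 131.19 + destination terminal 1283.87 + duty 2184.85 = 3599.91
Landed cost = invoice 12006.88 + 3599.91 = 15606.79

Total landed cost: SGD 15606.79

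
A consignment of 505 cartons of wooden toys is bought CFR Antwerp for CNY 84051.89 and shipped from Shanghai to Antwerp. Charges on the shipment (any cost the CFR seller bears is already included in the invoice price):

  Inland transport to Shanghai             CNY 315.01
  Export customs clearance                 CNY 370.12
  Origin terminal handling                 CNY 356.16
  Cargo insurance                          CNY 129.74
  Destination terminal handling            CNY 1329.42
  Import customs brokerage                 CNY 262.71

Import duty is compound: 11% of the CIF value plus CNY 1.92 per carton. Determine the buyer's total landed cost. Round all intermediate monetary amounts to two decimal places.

CFR: the seller pays costs through ocean freight to the destination port, but not insurance.
Already in the invoice (seller's account under CFR): inland to port, export clearance, origin terminal — exclude.
CIF value = CFR price + insurance = 84051.89 + 129.74 = 84181.63
Ad valorem component: 84181.63 × 11% = 9259.98
Specific component: 505 × 1.92 = 969.60
Import duty = 9259.98 + 969.60 = 10229.58
Buyer bears: insurance 129.74 + destination terminal 1329.42 + brokerage 262.71 + duty 10229.58 = 11951.45
Landed cost = invoice 84051.89 + 11951.45 = 96003.34

Total landed cost: CNY 96003.34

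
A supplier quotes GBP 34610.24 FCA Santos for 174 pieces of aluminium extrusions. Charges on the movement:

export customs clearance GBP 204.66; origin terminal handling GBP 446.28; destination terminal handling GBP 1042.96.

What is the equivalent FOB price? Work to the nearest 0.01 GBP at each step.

Not relevant to the conversion: export clearance — on the seller under both FCA and FOB; already in the FCA price and stays in the FOB price. destination terminal — on the buyer under both terms; not part of either seller's price.
From FCA to FOB, the seller additionally bears: origin terminal.
FOB price = 34610.24 + 446.28 = 35056.52

FOB price: GBP 35056.52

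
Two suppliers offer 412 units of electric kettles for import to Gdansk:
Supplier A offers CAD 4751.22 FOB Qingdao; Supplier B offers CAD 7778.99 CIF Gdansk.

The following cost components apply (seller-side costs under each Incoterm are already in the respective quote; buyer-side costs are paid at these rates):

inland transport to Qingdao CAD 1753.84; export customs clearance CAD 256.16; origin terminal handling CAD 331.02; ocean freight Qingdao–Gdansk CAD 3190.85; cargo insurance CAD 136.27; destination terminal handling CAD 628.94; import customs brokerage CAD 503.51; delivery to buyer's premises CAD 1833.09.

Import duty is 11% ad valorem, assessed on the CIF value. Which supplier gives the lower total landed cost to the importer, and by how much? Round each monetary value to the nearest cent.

Supplier A (FOB):
CIF value = FOB price + freight + insurance = 4751.22 + 3190.85 + 136.27 = 8078.34
Import duty = 8078.34 × 11% = 888.62
Buyer bears (A): 3190.85 + 136.27 + 628.94 + 503.51 + 1833.09 = 6292.66
Landed cost (A) = invoice 4751.22 + 6292.66 + duty 888.62 = 11932.50
Supplier B (CIF):
The CIF price already equals the CIF value: 7778.99
Import duty = 7778.99 × 11% = 855.69
Buyer bears (B): 628.94 + 503.51 + 1833.09 = 2965.54
Landed cost (B) = invoice 7778.99 + 2965.54 + duty 855.69 = 11600.22
Difference = |11932.50 − 11600.22| = 332.28

Supplier B is cheaper by CAD 332.28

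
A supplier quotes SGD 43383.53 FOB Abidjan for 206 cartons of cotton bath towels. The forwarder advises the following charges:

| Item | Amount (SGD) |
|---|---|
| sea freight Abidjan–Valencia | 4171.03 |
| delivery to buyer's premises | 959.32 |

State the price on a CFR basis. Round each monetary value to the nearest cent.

CFR price: SGD 47554.56

Not relevant to the conversion: delivery — on the buyer under both terms; not part of either seller's price.
From FOB to CFR, the seller additionally bears: freight.
CFR price = 43383.53 + 4171.03 = 47554.56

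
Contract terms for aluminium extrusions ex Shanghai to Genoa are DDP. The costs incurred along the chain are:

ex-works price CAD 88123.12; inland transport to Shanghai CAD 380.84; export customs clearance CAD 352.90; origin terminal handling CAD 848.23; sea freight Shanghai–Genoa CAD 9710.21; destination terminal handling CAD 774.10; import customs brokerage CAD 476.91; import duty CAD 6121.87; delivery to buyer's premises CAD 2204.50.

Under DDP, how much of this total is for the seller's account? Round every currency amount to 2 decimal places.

Seller's account: CAD 108992.68

DDP: the seller bears all costs including import duty.
Seller's account: goods 88123.12 + inland to port 380.84 + export clearance 352.90 + origin terminal 848.23 + freight 9710.21 + destination terminal 774.10 + brokerage 476.91 + duty 6121.87 + delivery 2204.50 = 108992.68
Buyer's account: 0.00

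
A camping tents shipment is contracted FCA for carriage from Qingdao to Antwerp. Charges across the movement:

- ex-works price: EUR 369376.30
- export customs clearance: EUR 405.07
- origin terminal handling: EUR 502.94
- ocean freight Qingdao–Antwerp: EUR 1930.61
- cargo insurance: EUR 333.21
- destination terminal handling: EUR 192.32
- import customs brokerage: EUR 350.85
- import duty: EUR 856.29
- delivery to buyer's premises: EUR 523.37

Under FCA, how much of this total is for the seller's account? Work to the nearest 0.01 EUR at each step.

FCA: the seller delivers export-cleared goods to the carrier; the buyer bears costs from that point.
Seller's account: goods 369376.30 + export clearance 405.07 = 369781.37
Buyer's account: origin terminal 502.94 + freight 1930.61 + insurance 333.21 + destination terminal 192.32 + brokerage 350.85 + duty 856.29 + delivery 523.37 = 4689.59

Seller's account: EUR 369781.37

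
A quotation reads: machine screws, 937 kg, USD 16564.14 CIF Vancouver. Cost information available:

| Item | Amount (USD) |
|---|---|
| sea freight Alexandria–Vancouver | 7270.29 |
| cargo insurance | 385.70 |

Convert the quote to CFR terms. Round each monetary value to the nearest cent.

Not relevant to the conversion: freight — on the seller under both CIF and CFR; already in the CIF price and stays in the CFR price.
From CIF to CFR, the seller no longer bears: insurance.
CFR price = 16564.14 − 385.70 = 16178.44

CFR price: USD 16178.44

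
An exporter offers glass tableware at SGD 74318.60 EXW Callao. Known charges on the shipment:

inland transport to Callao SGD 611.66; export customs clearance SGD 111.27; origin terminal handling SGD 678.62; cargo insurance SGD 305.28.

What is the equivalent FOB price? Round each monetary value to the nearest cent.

FOB price: SGD 75720.15

Not relevant to the conversion: insurance — on the buyer under both terms; not part of either seller's price.
From EXW to FOB, the seller additionally bears: inland to port, export clearance, origin terminal.
FOB price = 74318.60 + 611.66 + 111.27 + 678.62 = 75720.15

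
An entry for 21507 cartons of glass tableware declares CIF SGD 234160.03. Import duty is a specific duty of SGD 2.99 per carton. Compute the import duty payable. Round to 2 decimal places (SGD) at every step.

Import duty = 21507 × 2.99 = 64305.93

Import duty: SGD 64305.93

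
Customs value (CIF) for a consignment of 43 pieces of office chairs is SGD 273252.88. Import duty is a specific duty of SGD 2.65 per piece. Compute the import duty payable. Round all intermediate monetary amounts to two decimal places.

Import duty: SGD 113.95

Import duty = 43 × 2.65 = 113.95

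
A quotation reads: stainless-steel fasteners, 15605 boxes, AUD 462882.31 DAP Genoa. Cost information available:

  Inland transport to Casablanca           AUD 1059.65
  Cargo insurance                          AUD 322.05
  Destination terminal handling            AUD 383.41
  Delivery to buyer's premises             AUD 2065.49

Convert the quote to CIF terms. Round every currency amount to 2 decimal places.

Not relevant to the conversion: insurance, inland to port — on the seller under both DAP and CIF; already in the DAP price and stays in the CIF price.
From DAP to CIF, the seller no longer bears: destination terminal, delivery.
CIF price = 462882.31 − 383.41 − 2065.49 = 460433.41

CIF price: AUD 460433.41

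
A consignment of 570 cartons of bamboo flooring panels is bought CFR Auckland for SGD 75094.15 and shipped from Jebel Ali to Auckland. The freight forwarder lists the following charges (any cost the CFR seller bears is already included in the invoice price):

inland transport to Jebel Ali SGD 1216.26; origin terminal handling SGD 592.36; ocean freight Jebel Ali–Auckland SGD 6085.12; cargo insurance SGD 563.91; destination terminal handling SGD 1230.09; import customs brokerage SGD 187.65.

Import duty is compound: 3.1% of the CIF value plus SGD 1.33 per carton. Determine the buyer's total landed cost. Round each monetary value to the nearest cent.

CFR: the seller pays costs through ocean freight to the destination port, but not insurance.
Already in the invoice (seller's account under CFR): inland to port, origin terminal, freight — exclude.
CIF value = CFR price + insurance = 75094.15 + 563.91 = 75658.06
Ad valorem component: 75658.06 × 3.1% = 2345.40
Specific component: 570 × 1.33 = 758.10
Import duty = 2345.40 + 758.10 = 3103.50
Buyer bears: insurance 563.91 + destination terminal 1230.09 + brokerage 187.65 + duty 3103.50 = 5085.15
Landed cost = invoice 75094.15 + 5085.15 = 80179.30

Total landed cost: SGD 80179.30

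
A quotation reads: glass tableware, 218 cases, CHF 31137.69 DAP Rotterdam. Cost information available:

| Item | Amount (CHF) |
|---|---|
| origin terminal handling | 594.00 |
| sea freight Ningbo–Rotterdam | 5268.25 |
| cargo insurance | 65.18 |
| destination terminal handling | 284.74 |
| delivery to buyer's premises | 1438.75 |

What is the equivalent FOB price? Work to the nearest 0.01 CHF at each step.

Not relevant to the conversion: origin terminal — on the seller under both DAP and FOB; already in the DAP price and stays in the FOB price.
From DAP to FOB, the seller no longer bears: freight, insurance, destination terminal, delivery.
FOB price = 31137.69 − 5268.25 − 65.18 − 284.74 − 1438.75 = 24080.77

FOB price: CHF 24080.77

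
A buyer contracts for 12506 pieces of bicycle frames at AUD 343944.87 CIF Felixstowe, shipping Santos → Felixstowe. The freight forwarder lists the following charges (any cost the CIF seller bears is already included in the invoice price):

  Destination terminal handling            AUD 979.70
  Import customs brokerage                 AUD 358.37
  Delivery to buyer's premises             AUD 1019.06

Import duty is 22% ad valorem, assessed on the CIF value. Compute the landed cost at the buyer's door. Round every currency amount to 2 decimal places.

CIF: the seller pays costs through ocean freight and marine insurance to the destination port.
The CIF price already equals the CIF value: 343944.87
Import duty = 343944.87 × 22% = 75667.87
Buyer bears: destination terminal 979.70 + brokerage 358.37 + delivery 1019.06 + duty 75667.87 = 78025.00
Landed cost = invoice 343944.87 + 78025.00 = 421969.87

Total landed cost: AUD 421969.87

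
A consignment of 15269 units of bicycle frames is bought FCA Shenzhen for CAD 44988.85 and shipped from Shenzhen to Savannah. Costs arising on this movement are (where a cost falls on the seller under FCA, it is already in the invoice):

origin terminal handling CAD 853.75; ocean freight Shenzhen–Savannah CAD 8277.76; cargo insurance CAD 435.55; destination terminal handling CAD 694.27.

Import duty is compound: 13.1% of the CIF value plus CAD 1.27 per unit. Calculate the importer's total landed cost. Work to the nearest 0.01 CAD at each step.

Total landed cost: CAD 81788.63

FCA: the seller delivers export-cleared goods to the carrier; the buyer bears costs from that point.
CIF value = FCA price + origin terminal + freight + insurance = 44988.85 + 853.75 + 8277.76 + 435.55 = 54555.91
Ad valorem component: 54555.91 × 13.1% = 7146.82
Specific component: 15269 × 1.27 = 19391.63
Import duty = 7146.82 + 19391.63 = 26538.45
Buyer bears: origin terminal 853.75 + freight 8277.76 + insurance 435.55 + destination terminal 694.27 + duty 26538.45 = 36799.78
Landed cost = invoice 44988.85 + 36799.78 = 81788.63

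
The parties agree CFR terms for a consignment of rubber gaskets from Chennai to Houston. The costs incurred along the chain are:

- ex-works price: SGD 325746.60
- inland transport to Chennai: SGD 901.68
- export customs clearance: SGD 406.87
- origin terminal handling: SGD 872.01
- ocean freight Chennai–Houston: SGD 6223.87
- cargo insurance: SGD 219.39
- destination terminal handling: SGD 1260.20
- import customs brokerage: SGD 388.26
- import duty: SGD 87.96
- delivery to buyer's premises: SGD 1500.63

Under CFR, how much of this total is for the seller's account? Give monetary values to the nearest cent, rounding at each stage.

Seller's account: SGD 334151.03

CFR: the seller pays costs through ocean freight to the destination port, but not insurance.
Seller's account: goods 325746.60 + inland to port 901.68 + export clearance 406.87 + origin terminal 872.01 + freight 6223.87 = 334151.03
Buyer's account: insurance 219.39 + destination terminal 1260.20 + brokerage 388.26 + duty 87.96 + delivery 1500.63 = 3456.44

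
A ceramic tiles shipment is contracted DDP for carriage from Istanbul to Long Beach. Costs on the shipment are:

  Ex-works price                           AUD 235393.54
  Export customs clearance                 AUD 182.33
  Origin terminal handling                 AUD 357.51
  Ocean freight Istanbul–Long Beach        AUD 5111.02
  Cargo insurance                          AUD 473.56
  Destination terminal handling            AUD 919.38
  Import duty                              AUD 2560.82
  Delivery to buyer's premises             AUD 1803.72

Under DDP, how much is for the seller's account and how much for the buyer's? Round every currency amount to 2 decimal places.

DDP: the seller bears all costs including import duty.
Seller's account: goods 235393.54 + export clearance 182.33 + origin terminal 357.51 + freight 5111.02 + insurance 473.56 + destination terminal 919.38 + duty 2560.82 + delivery 1803.72 = 246801.88
Buyer's account: 0.00

Seller: AUD 246801.88; buyer: AUD 0.00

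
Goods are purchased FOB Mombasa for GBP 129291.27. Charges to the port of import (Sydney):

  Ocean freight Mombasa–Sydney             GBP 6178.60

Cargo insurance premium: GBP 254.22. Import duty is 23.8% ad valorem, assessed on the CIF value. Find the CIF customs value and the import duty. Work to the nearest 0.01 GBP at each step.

CIF value: GBP 135724.09; import duty: GBP 32302.33

CIF = FOB price + freight + insurance
CIF = 129291.27 + 6178.60 + 254.22 = 135724.09
Import duty = 135724.09 × 23.8% = 32302.33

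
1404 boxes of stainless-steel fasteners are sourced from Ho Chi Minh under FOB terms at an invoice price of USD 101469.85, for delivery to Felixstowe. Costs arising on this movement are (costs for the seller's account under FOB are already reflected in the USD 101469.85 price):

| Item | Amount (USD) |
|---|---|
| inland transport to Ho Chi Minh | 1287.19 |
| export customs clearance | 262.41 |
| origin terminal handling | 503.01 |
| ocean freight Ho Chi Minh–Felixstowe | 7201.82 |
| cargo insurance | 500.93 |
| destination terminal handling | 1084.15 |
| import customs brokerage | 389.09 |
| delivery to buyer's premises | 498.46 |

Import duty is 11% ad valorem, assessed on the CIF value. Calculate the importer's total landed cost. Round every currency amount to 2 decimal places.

FOB: the seller bears costs until goods are on board at the origin port; the buyer bears freight, insurance and all costs thereafter.
Already in the invoice (seller's account under FOB): inland to port, export clearance, origin terminal — exclude.
CIF value = FOB price + freight + insurance = 101469.85 + 7201.82 + 500.93 = 109172.60
Import duty = 109172.60 × 11% = 12008.99
Buyer bears: freight 7201.82 + insurance 500.93 + destination terminal 1084.15 + brokerage 389.09 + delivery 498.46 + duty 12008.99 = 21683.44
Landed cost = invoice 101469.85 + 21683.44 = 123153.29

Total landed cost: USD 123153.29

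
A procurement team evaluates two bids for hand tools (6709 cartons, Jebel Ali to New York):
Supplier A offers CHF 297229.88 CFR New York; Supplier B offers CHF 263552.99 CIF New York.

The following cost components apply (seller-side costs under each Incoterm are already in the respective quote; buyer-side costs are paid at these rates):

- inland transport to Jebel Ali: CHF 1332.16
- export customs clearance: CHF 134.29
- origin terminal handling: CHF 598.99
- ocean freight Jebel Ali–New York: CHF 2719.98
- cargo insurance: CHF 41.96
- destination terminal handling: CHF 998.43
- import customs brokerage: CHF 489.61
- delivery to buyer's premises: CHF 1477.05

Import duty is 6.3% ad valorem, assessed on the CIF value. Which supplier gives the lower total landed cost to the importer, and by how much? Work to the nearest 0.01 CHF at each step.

Supplier B is cheaper by CHF 35843.14

Supplier A (CFR):
CIF value = CFR price + insurance = 297229.88 + 41.96 = 297271.84
Import duty = 297271.84 × 6.3% = 18728.13
Buyer bears (A): 41.96 + 998.43 + 489.61 + 1477.05 = 3007.05
Landed cost (A) = invoice 297229.88 + 3007.05 + duty 18728.13 = 318965.06
Supplier B (CIF):
The CIF price already equals the CIF value: 263552.99
Import duty = 263552.99 × 6.3% = 16603.84
Buyer bears (B): 998.43 + 489.61 + 1477.05 = 2965.09
Landed cost (B) = invoice 263552.99 + 2965.09 + duty 16603.84 = 283121.92
Difference = |318965.06 − 283121.92| = 35843.14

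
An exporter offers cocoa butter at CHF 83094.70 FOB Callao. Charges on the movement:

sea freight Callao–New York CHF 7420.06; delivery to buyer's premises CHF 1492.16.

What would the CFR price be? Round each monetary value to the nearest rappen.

CFR price: CHF 90514.76

Not relevant to the conversion: delivery — on the buyer under both terms; not part of either seller's price.
From FOB to CFR, the seller additionally bears: freight.
CFR price = 83094.70 + 7420.06 = 90514.76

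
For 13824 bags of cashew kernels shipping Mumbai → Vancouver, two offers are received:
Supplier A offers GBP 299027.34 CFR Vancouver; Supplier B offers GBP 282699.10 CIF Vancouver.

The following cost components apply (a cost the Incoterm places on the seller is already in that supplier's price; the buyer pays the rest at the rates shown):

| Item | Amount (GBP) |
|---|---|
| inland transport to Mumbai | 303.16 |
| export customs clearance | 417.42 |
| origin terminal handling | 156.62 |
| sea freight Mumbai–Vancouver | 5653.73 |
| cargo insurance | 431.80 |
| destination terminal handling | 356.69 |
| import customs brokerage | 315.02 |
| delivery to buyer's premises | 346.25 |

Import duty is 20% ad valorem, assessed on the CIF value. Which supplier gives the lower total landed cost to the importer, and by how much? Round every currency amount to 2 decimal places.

Supplier B is cheaper by GBP 20112.05

Supplier A (CFR):
CIF value = CFR price + insurance = 299027.34 + 431.80 = 299459.14
Import duty = 299459.14 × 20% = 59891.83
Buyer bears (A): 431.80 + 356.69 + 315.02 + 346.25 = 1449.76
Landed cost (A) = invoice 299027.34 + 1449.76 + duty 59891.83 = 360368.93
Supplier B (CIF):
The CIF price already equals the CIF value: 282699.10
Import duty = 282699.10 × 20% = 56539.82
Buyer bears (B): 356.69 + 315.02 + 346.25 = 1017.96
Landed cost (B) = invoice 282699.10 + 1017.96 + duty 56539.82 = 340256.88
Difference = |360368.93 − 340256.88| = 20112.05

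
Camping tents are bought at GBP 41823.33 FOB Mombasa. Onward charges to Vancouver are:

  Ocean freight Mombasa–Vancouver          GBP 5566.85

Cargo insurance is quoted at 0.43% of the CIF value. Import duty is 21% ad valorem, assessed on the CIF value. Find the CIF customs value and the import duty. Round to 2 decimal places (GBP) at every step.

Let C be the CIF value. C = FOB price + freight + 0.43% × C
C − 0.43% × C = 41823.33 + 5566.85
0.9957 × C = 47390.18
C = 47390.18 / 0.9957 = 47594.84
Insurance premium = 0.43% × 47594.84 = 204.66
Import duty = 47594.84 × 21% = 9994.92

CIF value: GBP 47594.84; import duty: GBP 9994.92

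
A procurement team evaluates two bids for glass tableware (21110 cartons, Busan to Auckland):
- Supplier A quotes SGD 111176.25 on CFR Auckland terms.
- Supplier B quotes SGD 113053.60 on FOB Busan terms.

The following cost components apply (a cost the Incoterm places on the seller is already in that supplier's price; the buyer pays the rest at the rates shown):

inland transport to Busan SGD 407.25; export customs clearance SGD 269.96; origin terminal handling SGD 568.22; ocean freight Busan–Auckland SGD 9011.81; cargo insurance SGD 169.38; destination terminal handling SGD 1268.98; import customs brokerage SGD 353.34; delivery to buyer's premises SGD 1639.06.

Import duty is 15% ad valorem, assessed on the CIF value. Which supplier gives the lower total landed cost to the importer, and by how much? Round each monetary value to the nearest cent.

Supplier A is cheaper by SGD 12522.54

Supplier A (CFR):
CIF value = CFR price + insurance = 111176.25 + 169.38 = 111345.63
Import duty = 111345.63 × 15% = 16701.84
Buyer bears (A): 169.38 + 1268.98 + 353.34 + 1639.06 = 3430.76
Landed cost (A) = invoice 111176.25 + 3430.76 + duty 16701.84 = 131308.85
Supplier B (FOB):
CIF value = FOB price + freight + insurance = 113053.60 + 9011.81 + 169.38 = 122234.79
Import duty = 122234.79 × 15% = 18335.22
Buyer bears (B): 9011.81 + 169.38 + 1268.98 + 353.34 + 1639.06 = 12442.57
Landed cost (B) = invoice 113053.60 + 12442.57 + duty 18335.22 = 143831.39
Difference = |131308.85 − 143831.39| = 12522.54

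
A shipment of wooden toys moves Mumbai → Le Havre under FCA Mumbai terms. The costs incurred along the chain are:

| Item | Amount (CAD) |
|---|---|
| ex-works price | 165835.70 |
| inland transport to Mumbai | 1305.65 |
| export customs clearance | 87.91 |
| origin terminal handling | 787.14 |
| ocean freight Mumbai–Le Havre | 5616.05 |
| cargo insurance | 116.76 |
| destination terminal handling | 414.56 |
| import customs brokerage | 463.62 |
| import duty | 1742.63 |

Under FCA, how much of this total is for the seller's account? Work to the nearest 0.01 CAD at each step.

FCA: the seller delivers export-cleared goods to the carrier; the buyer bears costs from that point.
Seller's account: goods 165835.70 + inland to port 1305.65 + export clearance 87.91 = 167229.26
Buyer's account: origin terminal 787.14 + freight 5616.05 + insurance 116.76 + destination terminal 414.56 + brokerage 463.62 + duty 1742.63 = 9140.76

Seller's account: CAD 167229.26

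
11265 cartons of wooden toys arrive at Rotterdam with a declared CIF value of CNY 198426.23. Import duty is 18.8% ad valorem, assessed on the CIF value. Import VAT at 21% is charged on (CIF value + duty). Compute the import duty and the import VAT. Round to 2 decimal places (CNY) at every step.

Import duty: CNY 37304.13; import VAT: CNY 49503.38

Import duty = 198426.23 × 18.8% = 37304.13
VAT base = CIF + duty = 198426.23 + 37304.13 = 235730.36
Import VAT = 235730.36 × 21% = 49503.38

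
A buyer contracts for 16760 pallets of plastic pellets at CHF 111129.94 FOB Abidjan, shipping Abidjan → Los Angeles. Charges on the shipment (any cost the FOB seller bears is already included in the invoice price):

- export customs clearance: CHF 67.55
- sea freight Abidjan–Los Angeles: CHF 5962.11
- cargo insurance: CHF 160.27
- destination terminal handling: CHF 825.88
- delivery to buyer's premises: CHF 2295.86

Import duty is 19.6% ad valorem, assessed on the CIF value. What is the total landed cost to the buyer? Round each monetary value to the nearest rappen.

FOB: the seller bears costs until goods are on board at the origin port; the buyer bears freight, insurance and all costs thereafter.
Already in the invoice (seller's account under FOB): export clearance — exclude.
CIF value = FOB price + freight + insurance = 111129.94 + 5962.11 + 160.27 = 117252.32
Import duty = 117252.32 × 19.6% = 22981.45
Buyer bears: freight 5962.11 + insurance 160.27 + destination terminal 825.88 + delivery 2295.86 + duty 22981.45 = 32225.57
Landed cost = invoice 111129.94 + 32225.57 = 143355.51

Total landed cost: CHF 143355.51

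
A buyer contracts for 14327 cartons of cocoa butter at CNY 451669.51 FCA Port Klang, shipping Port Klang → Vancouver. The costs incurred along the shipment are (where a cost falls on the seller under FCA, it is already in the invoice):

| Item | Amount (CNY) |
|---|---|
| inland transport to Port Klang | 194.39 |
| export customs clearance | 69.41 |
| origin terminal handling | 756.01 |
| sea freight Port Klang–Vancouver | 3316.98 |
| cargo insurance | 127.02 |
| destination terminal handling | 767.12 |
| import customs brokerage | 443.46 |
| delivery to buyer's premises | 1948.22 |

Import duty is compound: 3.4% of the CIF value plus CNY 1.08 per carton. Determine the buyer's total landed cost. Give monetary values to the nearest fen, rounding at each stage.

Total landed cost: CNY 490001.04

FCA: the seller delivers export-cleared goods to the carrier; the buyer bears costs from that point.
Already in the invoice (seller's account under FCA): inland to port, export clearance — exclude.
CIF value = FCA price + origin terminal + freight + insurance = 451669.51 + 756.01 + 3316.98 + 127.02 = 455869.52
Ad valorem component: 455869.52 × 3.4% = 15499.56
Specific component: 14327 × 1.08 = 15473.16
Import duty = 15499.56 + 15473.16 = 30972.72
Buyer bears: origin terminal 756.01 + freight 3316.98 + insurance 127.02 + destination terminal 767.12 + brokerage 443.46 + delivery 1948.22 + duty 30972.72 = 38331.53
Landed cost = invoice 451669.51 + 38331.53 = 490001.04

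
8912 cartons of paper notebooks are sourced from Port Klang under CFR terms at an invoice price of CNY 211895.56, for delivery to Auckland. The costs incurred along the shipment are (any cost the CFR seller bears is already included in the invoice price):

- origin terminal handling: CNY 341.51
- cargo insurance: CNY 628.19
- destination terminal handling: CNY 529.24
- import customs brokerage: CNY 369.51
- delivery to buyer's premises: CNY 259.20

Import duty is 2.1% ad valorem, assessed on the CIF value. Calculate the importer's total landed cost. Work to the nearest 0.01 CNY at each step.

Total landed cost: CNY 218144.70

CFR: the seller pays costs through ocean freight to the destination port, but not insurance.
Already in the invoice (seller's account under CFR): origin terminal — exclude.
CIF value = CFR price + insurance = 211895.56 + 628.19 = 212523.75
Import duty = 212523.75 × 2.1% = 4463.00
Buyer bears: insurance 628.19 + destination terminal 529.24 + brokerage 369.51 + delivery 259.20 + duty 4463.00 = 6249.14
Landed cost = invoice 211895.56 + 6249.14 = 218144.70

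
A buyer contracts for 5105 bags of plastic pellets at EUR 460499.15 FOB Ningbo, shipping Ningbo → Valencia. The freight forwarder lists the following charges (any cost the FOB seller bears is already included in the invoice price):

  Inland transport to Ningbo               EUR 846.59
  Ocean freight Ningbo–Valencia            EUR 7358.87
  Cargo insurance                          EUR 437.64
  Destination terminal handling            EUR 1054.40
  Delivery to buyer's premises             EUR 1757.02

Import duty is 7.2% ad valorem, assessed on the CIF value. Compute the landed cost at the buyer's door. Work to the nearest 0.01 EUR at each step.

Total landed cost: EUR 504824.37

FOB: the seller bears costs until goods are on board at the origin port; the buyer bears freight, insurance and all costs thereafter.
Already in the invoice (seller's account under FOB): inland to port — exclude.
CIF value = FOB price + freight + insurance = 460499.15 + 7358.87 + 437.64 = 468295.66
Import duty = 468295.66 × 7.2% = 33717.29
Buyer bears: freight 7358.87 + insurance 437.64 + destination terminal 1054.40 + delivery 1757.02 + duty 33717.29 = 44325.22
Landed cost = invoice 460499.15 + 44325.22 = 504824.37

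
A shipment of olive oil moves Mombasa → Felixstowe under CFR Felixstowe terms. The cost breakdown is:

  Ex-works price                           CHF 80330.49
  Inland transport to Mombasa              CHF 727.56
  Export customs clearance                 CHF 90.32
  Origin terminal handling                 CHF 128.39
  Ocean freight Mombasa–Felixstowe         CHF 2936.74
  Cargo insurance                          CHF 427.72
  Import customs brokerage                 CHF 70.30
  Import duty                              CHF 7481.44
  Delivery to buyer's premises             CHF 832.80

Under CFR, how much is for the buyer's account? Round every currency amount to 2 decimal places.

CFR: the seller pays costs through ocean freight to the destination port, but not insurance.
Seller's account: goods 80330.49 + inland to port 727.56 + export clearance 90.32 + origin terminal 128.39 + freight 2936.74 = 84213.50
Buyer's account: insurance 427.72 + brokerage 70.30 + duty 7481.44 + delivery 832.80 = 8812.26

Buyer's account: CHF 8812.26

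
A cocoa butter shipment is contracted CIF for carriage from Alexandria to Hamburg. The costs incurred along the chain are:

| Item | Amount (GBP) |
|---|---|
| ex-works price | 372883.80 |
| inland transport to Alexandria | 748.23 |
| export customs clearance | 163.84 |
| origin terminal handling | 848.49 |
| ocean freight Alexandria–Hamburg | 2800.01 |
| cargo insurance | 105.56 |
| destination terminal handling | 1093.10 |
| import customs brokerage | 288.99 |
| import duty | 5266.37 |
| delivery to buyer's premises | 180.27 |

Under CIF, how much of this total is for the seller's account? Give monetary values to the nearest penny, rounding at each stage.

Seller's account: GBP 377549.93

CIF: the seller pays costs through ocean freight and marine insurance to the destination port.
Seller's account: goods 372883.80 + inland to port 748.23 + export clearance 163.84 + origin terminal 848.49 + freight 2800.01 + insurance 105.56 = 377549.93
Buyer's account: destination terminal 1093.10 + brokerage 288.99 + duty 5266.37 + delivery 180.27 = 6828.73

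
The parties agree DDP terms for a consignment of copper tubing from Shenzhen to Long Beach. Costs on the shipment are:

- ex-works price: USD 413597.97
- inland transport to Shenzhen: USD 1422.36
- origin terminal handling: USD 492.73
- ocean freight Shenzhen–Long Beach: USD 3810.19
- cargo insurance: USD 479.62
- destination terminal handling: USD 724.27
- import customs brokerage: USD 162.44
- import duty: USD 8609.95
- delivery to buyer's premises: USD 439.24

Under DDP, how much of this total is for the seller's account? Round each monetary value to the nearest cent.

Seller's account: USD 429738.77

DDP: the seller bears all costs including import duty.
Seller's account: goods 413597.97 + inland to port 1422.36 + origin terminal 492.73 + freight 3810.19 + insurance 479.62 + destination terminal 724.27 + brokerage 162.44 + duty 8609.95 + delivery 439.24 = 429738.77
Buyer's account: 0.00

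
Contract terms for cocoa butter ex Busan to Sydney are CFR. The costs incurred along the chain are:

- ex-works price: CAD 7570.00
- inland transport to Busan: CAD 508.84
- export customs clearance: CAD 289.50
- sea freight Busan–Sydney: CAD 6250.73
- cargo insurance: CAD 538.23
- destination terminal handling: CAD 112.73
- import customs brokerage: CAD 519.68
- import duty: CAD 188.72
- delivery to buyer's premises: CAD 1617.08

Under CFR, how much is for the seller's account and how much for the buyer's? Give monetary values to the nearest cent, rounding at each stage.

Seller: CAD 14619.07; buyer: CAD 2976.44

CFR: the seller pays costs through ocean freight to the destination port, but not insurance.
Seller's account: goods 7570.00 + inland to port 508.84 + export clearance 289.50 + freight 6250.73 = 14619.07
Buyer's account: insurance 538.23 + destination terminal 112.73 + brokerage 519.68 + duty 188.72 + delivery 1617.08 = 2976.44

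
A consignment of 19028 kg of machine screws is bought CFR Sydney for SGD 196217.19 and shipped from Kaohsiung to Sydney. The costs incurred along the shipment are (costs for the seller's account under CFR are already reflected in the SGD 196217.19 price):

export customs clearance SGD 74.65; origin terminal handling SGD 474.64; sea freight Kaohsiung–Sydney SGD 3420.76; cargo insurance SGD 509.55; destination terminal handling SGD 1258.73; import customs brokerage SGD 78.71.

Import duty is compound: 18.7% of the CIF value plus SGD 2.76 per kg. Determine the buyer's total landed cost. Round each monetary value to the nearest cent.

CFR: the seller pays costs through ocean freight to the destination port, but not insurance.
Already in the invoice (seller's account under CFR): export clearance, origin terminal, freight — exclude.
CIF value = CFR price + insurance = 196217.19 + 509.55 = 196726.74
Ad valorem component: 196726.74 × 18.7% = 36787.90
Specific component: 19028 × 2.76 = 52517.28
Import duty = 36787.90 + 52517.28 = 89305.18
Buyer bears: insurance 509.55 + destination terminal 1258.73 + brokerage 78.71 + duty 89305.18 = 91152.17
Landed cost = invoice 196217.19 + 91152.17 = 287369.36

Total landed cost: SGD 287369.36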